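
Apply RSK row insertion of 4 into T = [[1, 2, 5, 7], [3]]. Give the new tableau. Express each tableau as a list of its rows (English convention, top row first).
In row 1, 4 replaces 5 (the leftmost entry greater than 4); 5 is bumped to row 2. 5 is appended to row 2. The new tableau is [[1, 2, 4, 7], [3, 5]].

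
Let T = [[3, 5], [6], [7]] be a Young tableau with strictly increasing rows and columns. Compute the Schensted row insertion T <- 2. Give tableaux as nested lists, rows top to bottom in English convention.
In row 1, 2 replaces 3 (the leftmost entry greater than 2); 3 is bumped to row 2. In row 2, 3 replaces 6 (the leftmost entry greater than 3); 6 is bumped to row 3. In row 3, 6 replaces 7 (the leftmost entry greater than 6); 7 is bumped to row 4. 7 starts a new row 4. The new tableau is [[2, 5], [3], [6], [7]].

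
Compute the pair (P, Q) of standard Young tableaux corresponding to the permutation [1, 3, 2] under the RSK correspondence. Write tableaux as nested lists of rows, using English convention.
P = [[1, 2], [3]], Q = [[1, 2], [3]]

Insert each entry of the permutation into P by Schensted row insertion, recording in Q the position of each new cell.

After inserting 1: P = [[1]].
After inserting 3: P = [[1, 3]].
After inserting 2: P = [[1, 2], [3]].

So P = [[1, 2], [3]], Q = [[1, 2], [3]].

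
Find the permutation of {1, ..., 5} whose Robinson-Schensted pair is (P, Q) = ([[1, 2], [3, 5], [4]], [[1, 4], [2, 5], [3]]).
4 3 1 5 2

Reverse the RSK construction: for i from n down to 1, find the cell of Q containing i, remove the entry at that cell from P, and reverse-bump it up through P; the value ejected from row 1 is w(i).

Step i=5: Q has 5 at row 2, column 2; remove 5 from row 2 of P and reverse-bump: 5 enters row 1 and ejects 2. So w(5) = 2. P is now [[1, 5], [3], [4]].
Step i=4: Q has 4 at row 1, column 2; remove that cell from P, ejecting 5. So w(4) = 5. P is now [[1], [3], [4]].
Step i=3: Q has 3 at row 3, column 1; remove 4 from row 3 of P and reverse-bump: 4 enters row 2 and ejects 3; 3 enters row 1 and ejects 1. So w(3) = 1. P is now [[3], [4]].
Step i=2: Q has 2 at row 2, column 1; remove 4 from row 2 of P and reverse-bump: 4 enters row 1 and ejects 3. So w(2) = 3. P is now [[4]].
Step i=1: Q has 1 at row 1, column 1; remove that cell from P, ejecting 4. So w(1) = 4. P is now [].

So w = 4 3 1 5 2.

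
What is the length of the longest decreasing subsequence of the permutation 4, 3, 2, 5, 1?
4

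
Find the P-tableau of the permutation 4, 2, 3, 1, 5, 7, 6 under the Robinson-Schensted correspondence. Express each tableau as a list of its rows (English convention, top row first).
After inserting 4: P = [[4]].
After inserting 2: P = [[2], [4]].
After inserting 3: P = [[2, 3], [4]].
After inserting 1: P = [[1, 3], [2], [4]].
After inserting 5: P = [[1, 3, 5], [2], [4]].
After inserting 7: P = [[1, 3, 5, 7], [2], [4]].
After inserting 6: P = [[1, 3, 5, 6], [2, 7], [4]].

So P = [[1, 3, 5, 6], [2, 7], [4]].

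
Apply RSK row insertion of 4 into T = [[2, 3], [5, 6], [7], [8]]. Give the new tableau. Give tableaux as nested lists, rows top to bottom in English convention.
4 is larger than every entry of row 1, so it is appended to row 1. The new tableau is [[2, 3, 4], [5, 6], [7], [8]].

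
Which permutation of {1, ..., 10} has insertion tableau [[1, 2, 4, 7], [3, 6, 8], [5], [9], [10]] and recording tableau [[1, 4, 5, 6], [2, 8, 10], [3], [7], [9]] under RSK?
10 9 1 5 6 8 3 4 2 7

Reverse the RSK construction: for i from n down to 1, find the cell of Q containing i, remove the entry at that cell from P, and reverse-bump it up through P; the value ejected from row 1 is w(i).

Step i=10: Q has 10 at row 2, column 3; remove 8 from row 2 of P and reverse-bump: 8 enters row 1 and ejects 7. So w(10) = 7. P is now [[1, 2, 4, 8], [3, 6], [5], [9], [10]].
Step i=9: Q has 9 at row 5, column 1; remove 10 from row 5 of P and reverse-bump: 10 enters row 4 and ejects 9; 9 enters row 3 and ejects 5; 5 enters row 2 and ejects 3; 3 enters row 1 and ejects 2. So w(9) = 2. P is now [[1, 3, 4, 8], [5, 6], [9], [10]].
Step i=8: Q has 8 at row 2, column 2; remove 6 from row 2 of P and reverse-bump: 6 enters row 1 and ejects 4. So w(8) = 4. P is now [[1, 3, 6, 8], [5], [9], [10]].
Step i=7: Q has 7 at row 4, column 1; remove 10 from row 4 of P and reverse-bump: 10 enters row 3 and ejects 9; 9 enters row 2 and ejects 5; 5 enters row 1 and ejects 3. So w(7) = 3. P is now [[1, 5, 6, 8], [9], [10]].
Step i=6: Q has 6 at row 1, column 4; remove that cell from P, ejecting 8. So w(6) = 8. P is now [[1, 5, 6], [9], [10]].
Step i=5: Q has 5 at row 1, column 3; remove that cell from P, ejecting 6. So w(5) = 6. P is now [[1, 5], [9], [10]].
Step i=4: Q has 4 at row 1, column 2; remove that cell from P, ejecting 5. So w(4) = 5. P is now [[1], [9], [10]].
Step i=3: Q has 3 at row 3, column 1; remove 10 from row 3 of P and reverse-bump: 10 enters row 2 and ejects 9; 9 enters row 1 and ejects 1. So w(3) = 1. P is now [[9], [10]].
Step i=2: Q has 2 at row 2, column 1; remove 10 from row 2 of P and reverse-bump: 10 enters row 1 and ejects 9. So w(2) = 9. P is now [[10]].
Step i=1: Q has 1 at row 1, column 1; remove that cell from P, ejecting 10. So w(1) = 10. P is now [].

So w = 10 9 1 5 6 8 3 4 2 7.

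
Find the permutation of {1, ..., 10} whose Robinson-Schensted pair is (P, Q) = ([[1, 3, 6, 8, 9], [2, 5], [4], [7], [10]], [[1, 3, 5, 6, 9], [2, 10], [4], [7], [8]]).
Reverse the RSK construction: for i from n down to 1, find the cell of Q containing i, remove the entry at that cell from P, and reverse-bump it up through P; the value ejected from row 1 is w(i).

Step i=10: Q has 10 at row 2, column 2; remove 5 from row 2 of P and reverse-bump: 5 enters row 1 and ejects 3. So w(10) = 3. P is now [[1, 5, 6, 8, 9], [2], [4], [7], [10]].
Step i=9: Q has 9 at row 1, column 5; remove that cell from P, ejecting 9. So w(9) = 9. P is now [[1, 5, 6, 8], [2], [4], [7], [10]].
Step i=8: Q has 8 at row 5, column 1; remove 10 from row 5 of P and reverse-bump: 10 enters row 4 and ejects 7; 7 enters row 3 and ejects 4; 4 enters row 2 and ejects 2; 2 enters row 1 and ejects 1. So w(8) = 1. P is now [[2, 5, 6, 8], [4], [7], [10]].
Step i=7: Q has 7 at row 4, column 1; remove 10 from row 4 of P and reverse-bump: 10 enters row 3 and ejects 7; 7 enters row 2 and ejects 4; 4 enters row 1 and ejects 2. So w(7) = 2. P is now [[4, 5, 6, 8], [7], [10]].
Step i=6: Q has 6 at row 1, column 4; remove that cell from P, ejecting 8. So w(6) = 8. P is now [[4, 5, 6], [7], [10]].
Step i=5: Q has 5 at row 1, column 3; remove that cell from P, ejecting 6. So w(5) = 6. P is now [[4, 5], [7], [10]].
Step i=4: Q has 4 at row 3, column 1; remove 10 from row 3 of P and reverse-bump: 10 enters row 2 and ejects 7; 7 enters row 1 and ejects 5. So w(4) = 5. P is now [[4, 7], [10]].
Step i=3: Q has 3 at row 1, column 2; remove that cell from P, ejecting 7. So w(3) = 7. P is now [[4], [10]].
Step i=2: Q has 2 at row 2, column 1; remove 10 from row 2 of P and reverse-bump: 10 enters row 1 and ejects 4. So w(2) = 4. P is now [[10]].
Step i=1: Q has 1 at row 1, column 1; remove that cell from P, ejecting 10. So w(1) = 10. P is now [].

So w = 10 4 7 5 6 8 2 1 9 3.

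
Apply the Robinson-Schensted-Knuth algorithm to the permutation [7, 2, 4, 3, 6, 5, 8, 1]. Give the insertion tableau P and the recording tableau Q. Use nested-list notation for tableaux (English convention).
Insert each entry of the permutation into P by Schensted row insertion, recording in Q the position of each new cell.

Insert 7: appended to row 1. P = [[7]].
Insert 2: 2 bumps 7 from row 1; 7 starts row 2. P = [[2], [7]].
Insert 4: appended to row 1. P = [[2, 4], [7]].
Insert 3: 3 bumps 4 from row 1; 4 bumps 7 from row 2; 7 starts row 3. P = [[2, 3], [4], [7]].
Insert 6: appended to row 1. P = [[2, 3, 6], [4], [7]].
Insert 5: 5 bumps 6 from row 1; 6 appends to row 2. P = [[2, 3, 5], [4, 6], [7]].
Insert 8: appended to row 1. P = [[2, 3, 5, 8], [4, 6], [7]].
Insert 1: 1 bumps 2 from row 1; 2 bumps 4 from row 2; 4 bumps 7 from row 3; 7 starts row 4. P = [[1, 3, 5, 8], [2, 6], [4], [7]].

So P = [[1, 3, 5, 8], [2, 6], [4], [7]], Q = [[1, 3, 5, 7], [2, 6], [4], [8]].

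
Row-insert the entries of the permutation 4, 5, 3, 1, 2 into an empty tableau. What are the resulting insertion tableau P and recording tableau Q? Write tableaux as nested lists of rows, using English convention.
P = [[1, 2], [3, 5], [4]], Q = [[1, 2], [3, 5], [4]]

Insert each entry of the permutation into P by Schensted row insertion, recording in Q the position of each new cell.

After inserting 4: P = [[4]].
After inserting 5: P = [[4, 5]].
After inserting 3: P = [[3, 5], [4]].
After inserting 1: P = [[1, 5], [3], [4]].
After inserting 2: P = [[1, 2], [3, 5], [4]].

So P = [[1, 2], [3, 5], [4]], Q = [[1, 2], [3, 5], [4]].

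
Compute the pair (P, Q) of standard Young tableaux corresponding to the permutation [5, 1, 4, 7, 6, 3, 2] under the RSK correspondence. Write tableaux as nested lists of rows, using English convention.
P = [[1, 2, 6], [3, 7], [4], [5]], Q = [[1, 3, 4], [2, 5], [6], [7]]

Insert each entry of the permutation into P by Schensted row insertion, recording in Q the position of each new cell.

Insert 5: appended to row 1. P = [[5]].
Insert 1: 1 bumps 5 from row 1; 5 starts row 2. P = [[1], [5]].
Insert 4: appended to row 1. P = [[1, 4], [5]].
Insert 7: appended to row 1. P = [[1, 4, 7], [5]].
Insert 6: 6 bumps 7 from row 1; 7 appends to row 2. P = [[1, 4, 6], [5, 7]].
Insert 3: 3 bumps 4 from row 1; 4 bumps 5 from row 2; 5 starts row 3. P = [[1, 3, 6], [4, 7], [5]].
Insert 2: 2 bumps 3 from row 1; 3 bumps 4 from row 2; 4 bumps 5 from row 3; 5 starts row 4. P = [[1, 2, 6], [3, 7], [4], [5]].

So P = [[1, 2, 6], [3, 7], [4], [5]], Q = [[1, 3, 4], [2, 5], [6], [7]].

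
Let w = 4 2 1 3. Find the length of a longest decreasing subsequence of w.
3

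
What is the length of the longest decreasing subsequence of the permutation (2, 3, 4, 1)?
2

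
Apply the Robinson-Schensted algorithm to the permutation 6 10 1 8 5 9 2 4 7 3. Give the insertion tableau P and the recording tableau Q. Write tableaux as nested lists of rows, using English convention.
Insert each entry of the permutation into P by Schensted row insertion, recording in Q the position of each new cell.

Insert 6: appended to row 1. P = [[6]], Q = [[1]].
Insert 10: appended to row 1. P = [[6, 10]], Q = [[1, 2]].
Insert 1: 1 bumps 6 from row 1; 6 starts row 2. P = [[1, 10], [6]], Q = [[1, 2], [3]].
Insert 8: 8 bumps 10 from row 1; 10 appends to row 2. P = [[1, 8], [6, 10]], Q = [[1, 2], [3, 4]].
Insert 5: 5 bumps 8 from row 1; 8 bumps 10 from row 2; 10 starts row 3. P = [[1, 5], [6, 8], [10]], Q = [[1, 2], [3, 4], [5]].
Insert 9: appended to row 1. P = [[1, 5, 9], [6, 8], [10]], Q = [[1, 2, 6], [3, 4], [5]].
Insert 2: 2 bumps 5 from row 1; 5 bumps 6 from row 2; 6 bumps 10 from row 3; 10 starts row 4. P = [[1, 2, 9], [5, 8], [6], [10]], Q = [[1, 2, 6], [3, 4], [5], [7]].
Insert 4: 4 bumps 9 from row 1; 9 appends to row 2. P = [[1, 2, 4], [5, 8, 9], [6], [10]], Q = [[1, 2, 6], [3, 4, 8], [5], [7]].
Insert 7: appended to row 1. P = [[1, 2, 4, 7], [5, 8, 9], [6], [10]], Q = [[1, 2, 6, 9], [3, 4, 8], [5], [7]].
Insert 3: 3 bumps 4 from row 1; 4 bumps 5 from row 2; 5 bumps 6 from row 3; 6 bumps 10 from row 4; 10 starts row 5. P = [[1, 2, 3, 7], [4, 8, 9], [5], [6], [10]], Q = [[1, 2, 6, 9], [3, 4, 8], [5], [7], [10]].

So P = [[1, 2, 3, 7], [4, 8, 9], [5], [6], [10]], Q = [[1, 2, 6, 9], [3, 4, 8], [5], [7], [10]].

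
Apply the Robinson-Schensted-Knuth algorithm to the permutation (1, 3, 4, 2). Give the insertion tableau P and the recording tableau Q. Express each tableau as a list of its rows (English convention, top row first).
P = [[1, 2, 4], [3]], Q = [[1, 2, 3], [4]]

Insert each entry of the permutation into P by Schensted row insertion, recording in Q the position of each new cell.

After inserting 1: P = [[1]].
After inserting 3: P = [[1, 3]].
After inserting 4: P = [[1, 3, 4]].
After inserting 2: P = [[1, 2, 4], [3]].

So P = [[1, 2, 4], [3]], Q = [[1, 2, 3], [4]].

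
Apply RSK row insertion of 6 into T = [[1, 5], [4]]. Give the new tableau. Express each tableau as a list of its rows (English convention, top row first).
[[1, 5, 6], [4]]

6 is larger than every entry of row 1, so it is appended to row 1. The new tableau is [[1, 5, 6], [4]].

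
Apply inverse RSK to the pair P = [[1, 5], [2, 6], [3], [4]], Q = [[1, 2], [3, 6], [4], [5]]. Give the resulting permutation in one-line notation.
4 6 3 2 1 5

Reverse the RSK construction: for i from n down to 1, find the cell of Q containing i, remove the entry at that cell from P, and reverse-bump it up through P; the value ejected from row 1 is w(i).

Step i=6: Q has 6 at row 2, column 2; remove 6 from row 2 of P and reverse-bump: 6 enters row 1 and ejects 5. So w(6) = 5. P is now [[1, 6], [2], [3], [4]].
Step i=5: Q has 5 at row 4, column 1; remove 4 from row 4 of P and reverse-bump: 4 enters row 3 and ejects 3; 3 enters row 2 and ejects 2; 2 enters row 1 and ejects 1. So w(5) = 1. P is now [[2, 6], [3], [4]].
Step i=4: Q has 4 at row 3, column 1; remove 4 from row 3 of P and reverse-bump: 4 enters row 2 and ejects 3; 3 enters row 1 and ejects 2. So w(4) = 2. P is now [[3, 6], [4]].
Step i=3: Q has 3 at row 2, column 1; remove 4 from row 2 of P and reverse-bump: 4 enters row 1 and ejects 3. So w(3) = 3. P is now [[4, 6]].
Step i=2: Q has 2 at row 1, column 2; remove that cell from P, ejecting 6. So w(2) = 6. P is now [[4]].
Step i=1: Q has 1 at row 1, column 1; remove that cell from P, ejecting 4. So w(1) = 4. P is now [].

So w = 4 6 3 2 1 5.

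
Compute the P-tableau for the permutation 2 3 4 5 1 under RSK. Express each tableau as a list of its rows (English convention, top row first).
P = [[1, 3, 4, 5], [2]]

After inserting 2: P = [[2]].
After inserting 3: P = [[2, 3]].
After inserting 4: P = [[2, 3, 4]].
After inserting 5: P = [[2, 3, 4, 5]].
After inserting 1: P = [[1, 3, 4, 5], [2]].

So P = [[1, 3, 4, 5], [2]].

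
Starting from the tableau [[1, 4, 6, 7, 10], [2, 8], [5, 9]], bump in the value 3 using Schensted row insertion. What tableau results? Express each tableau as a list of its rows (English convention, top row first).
In row 1, 3 replaces 4 (the leftmost entry greater than 3); 4 is bumped to row 2. In row 2, 4 replaces 8 (the leftmost entry greater than 4); 8 is bumped to row 3. In row 3, 8 replaces 9 (the leftmost entry greater than 8); 9 is bumped to row 4. 9 starts a new row 4. The new tableau is [[1, 3, 6, 7, 10], [2, 4], [5, 8], [9]].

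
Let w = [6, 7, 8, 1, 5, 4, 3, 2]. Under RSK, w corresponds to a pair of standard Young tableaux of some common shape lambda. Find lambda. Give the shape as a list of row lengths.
[3, 2, 1, 1, 1]

RSK row insertion gives P = [[1, 2, 8], [3, 7], [4], [5], [6]], which has shape [3, 2, 1, 1, 1].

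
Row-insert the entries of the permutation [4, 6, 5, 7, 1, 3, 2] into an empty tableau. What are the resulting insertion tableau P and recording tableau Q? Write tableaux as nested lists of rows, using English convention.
Insert each entry of the permutation into P by Schensted row insertion, recording in Q the position of each new cell.

After inserting 4: P = [[4]].
After inserting 6: P = [[4, 6]].
After inserting 5: P = [[4, 5], [6]].
After inserting 7: P = [[4, 5, 7], [6]].
After inserting 1: P = [[1, 5, 7], [4], [6]].
After inserting 3: P = [[1, 3, 7], [4, 5], [6]].
After inserting 2: P = [[1, 2, 7], [3, 5], [4], [6]].

So P = [[1, 2, 7], [3, 5], [4], [6]], Q = [[1, 2, 4], [3, 6], [5], [7]].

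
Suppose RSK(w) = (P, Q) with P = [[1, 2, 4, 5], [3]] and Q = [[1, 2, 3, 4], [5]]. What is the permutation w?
Reverse the RSK construction: for i from n down to 1, find the cell of Q containing i, remove the entry at that cell from P, and reverse-bump it up through P; the value ejected from row 1 is w(i).

Step i=5: Q has 5 at row 2, column 1; remove 3 from row 2 of P and reverse-bump: 3 enters row 1 and ejects 2. So w(5) = 2. P is now [[1, 3, 4, 5]].
Step i=4: Q has 4 at row 1, column 4; remove that cell from P, ejecting 5. So w(4) = 5. P is now [[1, 3, 4]].
Step i=3: Q has 3 at row 1, column 3; remove that cell from P, ejecting 4. So w(3) = 4. P is now [[1, 3]].
Step i=2: Q has 2 at row 1, column 2; remove that cell from P, ejecting 3. So w(2) = 3. P is now [[1]].
Step i=1: Q has 1 at row 1, column 1; remove that cell from P, ejecting 1. So w(1) = 1. P is now [].

So w = 1 3 4 5 2.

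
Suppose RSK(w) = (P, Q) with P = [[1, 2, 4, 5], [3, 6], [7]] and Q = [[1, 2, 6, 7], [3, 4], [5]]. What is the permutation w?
Reverse the RSK construction: for i from n down to 1, find the cell of Q containing i, remove the entry at that cell from P, and reverse-bump it up through P; the value ejected from row 1 is w(i).

Step i=7: Q has 7 at row 1, column 4; remove that cell from P, ejecting 5. So w(7) = 5. P is now [[1, 2, 4], [3, 6], [7]].
Step i=6: Q has 6 at row 1, column 3; remove that cell from P, ejecting 4. So w(6) = 4. P is now [[1, 2], [3, 6], [7]].
Step i=5: Q has 5 at row 3, column 1; remove 7 from row 3 of P and reverse-bump: 7 enters row 2 and ejects 6; 6 enters row 1 and ejects 2. So w(5) = 2. P is now [[1, 6], [3, 7]].
Step i=4: Q has 4 at row 2, column 2; remove 7 from row 2 of P and reverse-bump: 7 enters row 1 and ejects 6. So w(4) = 6. P is now [[1, 7], [3]].
Step i=3: Q has 3 at row 2, column 1; remove 3 from row 2 of P and reverse-bump: 3 enters row 1 and ejects 1. So w(3) = 1. P is now [[3, 7]].
Step i=2: Q has 2 at row 1, column 2; remove that cell from P, ejecting 7. So w(2) = 7. P is now [[3]].
Step i=1: Q has 1 at row 1, column 1; remove that cell from P, ejecting 3. So w(1) = 3. P is now [].

So w = 3 7 1 6 2 4 5.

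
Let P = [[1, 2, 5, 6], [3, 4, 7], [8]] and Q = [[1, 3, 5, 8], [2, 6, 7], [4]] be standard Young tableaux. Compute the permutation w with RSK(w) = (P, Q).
Reverse the RSK construction: for i from n down to 1, find the cell of Q containing i, remove the entry at that cell from P, and reverse-bump it up through P; the value ejected from row 1 is w(i).

Step i=8: Q has 8 at row 1, column 4; remove that cell from P, ejecting 6. So w(8) = 6. P is now [[1, 2, 5], [3, 4, 7], [8]].
Step i=7: Q has 7 at row 2, column 3; remove 7 from row 2 of P and reverse-bump: 7 enters row 1 and ejects 5. So w(7) = 5. P is now [[1, 2, 7], [3, 4], [8]].
Step i=6: Q has 6 at row 2, column 2; remove 4 from row 2 of P and reverse-bump: 4 enters row 1 and ejects 2. So w(6) = 2. P is now [[1, 4, 7], [3], [8]].
Step i=5: Q has 5 at row 1, column 3; remove that cell from P, ejecting 7. So w(5) = 7. P is now [[1, 4], [3], [8]].
Step i=4: Q has 4 at row 3, column 1; remove 8 from row 3 of P and reverse-bump: 8 enters row 2 and ejects 3; 3 enters row 1 and ejects 1. So w(4) = 1. P is now [[3, 4], [8]].
Step i=3: Q has 3 at row 1, column 2; remove that cell from P, ejecting 4. So w(3) = 4. P is now [[3], [8]].
Step i=2: Q has 2 at row 2, column 1; remove 8 from row 2 of P and reverse-bump: 8 enters row 1 and ejects 3. So w(2) = 3. P is now [[8]].
Step i=1: Q has 1 at row 1, column 1; remove that cell from P, ejecting 8. So w(1) = 8. P is now [].

So w = 8 3 4 1 7 2 5 6.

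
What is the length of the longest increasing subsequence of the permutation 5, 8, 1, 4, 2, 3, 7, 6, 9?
5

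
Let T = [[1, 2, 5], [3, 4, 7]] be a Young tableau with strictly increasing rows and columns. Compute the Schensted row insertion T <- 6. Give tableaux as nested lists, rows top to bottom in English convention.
[[1, 2, 5, 6], [3, 4, 7]]

6 is larger than every entry of row 1, so it is appended to row 1. The new tableau is [[1, 2, 5, 6], [3, 4, 7]].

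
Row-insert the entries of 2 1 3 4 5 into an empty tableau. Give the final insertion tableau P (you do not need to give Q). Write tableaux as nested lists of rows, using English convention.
Insert 2: appended to row 1. P = [[2]].
Insert 1: 1 bumps 2 from row 1; 2 starts row 2. P = [[1], [2]].
Insert 3: appended to row 1. P = [[1, 3], [2]].
Insert 4: appended to row 1. P = [[1, 3, 4], [2]].
Insert 5: appended to row 1. P = [[1, 3, 4, 5], [2]].

So P = [[1, 3, 4, 5], [2]].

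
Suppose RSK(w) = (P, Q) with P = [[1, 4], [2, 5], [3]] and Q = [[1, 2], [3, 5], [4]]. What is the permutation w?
Reverse the RSK construction: for i from n down to 1, find the cell of Q containing i, remove the entry at that cell from P, and reverse-bump it up through P; the value ejected from row 1 is w(i).

Step i=5: Q has 5 at row 2, column 2; remove 5 from row 2 of P and reverse-bump: 5 enters row 1 and ejects 4. So w(5) = 4. P is now [[1, 5], [2], [3]].
Step i=4: Q has 4 at row 3, column 1; remove 3 from row 3 of P and reverse-bump: 3 enters row 2 and ejects 2; 2 enters row 1 and ejects 1. So w(4) = 1. P is now [[2, 5], [3]].
Step i=3: Q has 3 at row 2, column 1; remove 3 from row 2 of P and reverse-bump: 3 enters row 1 and ejects 2. So w(3) = 2. P is now [[3, 5]].
Step i=2: Q has 2 at row 1, column 2; remove that cell from P, ejecting 5. So w(2) = 5. P is now [[3]].
Step i=1: Q has 1 at row 1, column 1; remove that cell from P, ejecting 3. So w(1) = 3. P is now [].

So w = 3 5 2 1 4.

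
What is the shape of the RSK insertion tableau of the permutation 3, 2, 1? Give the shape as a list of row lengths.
RSK row insertion gives P = [[1], [2], [3]], which has shape [1, 1, 1].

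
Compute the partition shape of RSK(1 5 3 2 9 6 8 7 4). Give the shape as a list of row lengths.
RSK row insertion gives P = [[1, 2, 4, 7], [3, 6], [5, 8], [9]], which has shape [4, 2, 2, 1].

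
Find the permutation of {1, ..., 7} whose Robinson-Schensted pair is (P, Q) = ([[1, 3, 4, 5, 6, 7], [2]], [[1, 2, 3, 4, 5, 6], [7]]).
Reverse the RSK construction: for i from n down to 1, find the cell of Q containing i, remove the entry at that cell from P, and reverse-bump it up through P; the value ejected from row 1 is w(i).

Step i=7: Q has 7 at row 2, column 1; remove 2 from row 2 of P and reverse-bump: 2 enters row 1 and ejects 1. So w(7) = 1. P is now [[2, 3, 4, 5, 6, 7]].
Step i=6: Q has 6 at row 1, column 6; remove that cell from P, ejecting 7. So w(6) = 7. P is now [[2, 3, 4, 5, 6]].
Step i=5: Q has 5 at row 1, column 5; remove that cell from P, ejecting 6. So w(5) = 6. P is now [[2, 3, 4, 5]].
Step i=4: Q has 4 at row 1, column 4; remove that cell from P, ejecting 5. So w(4) = 5. P is now [[2, 3, 4]].
Step i=3: Q has 3 at row 1, column 3; remove that cell from P, ejecting 4. So w(3) = 4. P is now [[2, 3]].
Step i=2: Q has 2 at row 1, column 2; remove that cell from P, ejecting 3. So w(2) = 3. P is now [[2]].
Step i=1: Q has 1 at row 1, column 1; remove that cell from P, ejecting 2. So w(1) = 2. P is now [].

So w = 2 3 4 5 6 7 1.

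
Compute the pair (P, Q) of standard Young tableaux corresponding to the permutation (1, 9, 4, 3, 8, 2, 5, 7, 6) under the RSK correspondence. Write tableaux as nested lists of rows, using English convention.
Insert each entry of the permutation into P by Schensted row insertion, recording in Q the position of each new cell.

Insert 1: appended to row 1. P = [[1]].
Insert 9: appended to row 1. P = [[1, 9]].
Insert 4: 4 bumps 9 from row 1; 9 starts row 2. P = [[1, 4], [9]].
Insert 3: 3 bumps 4 from row 1; 4 bumps 9 from row 2; 9 starts row 3. P = [[1, 3], [4], [9]].
Insert 8: appended to row 1. P = [[1, 3, 8], [4], [9]].
Insert 2: 2 bumps 3 from row 1; 3 bumps 4 from row 2; 4 bumps 9 from row 3; 9 starts row 4. P = [[1, 2, 8], [3], [4], [9]].
Insert 5: 5 bumps 8 from row 1; 8 appends to row 2. P = [[1, 2, 5], [3, 8], [4], [9]].
Insert 7: appended to row 1. P = [[1, 2, 5, 7], [3, 8], [4], [9]].
Insert 6: 6 bumps 7 from row 1; 7 bumps 8 from row 2; 8 appends to row 3. P = [[1, 2, 5, 6], [3, 7], [4, 8], [9]].

So P = [[1, 2, 5, 6], [3, 7], [4, 8], [9]], Q = [[1, 2, 5, 8], [3, 7], [4, 9], [6]].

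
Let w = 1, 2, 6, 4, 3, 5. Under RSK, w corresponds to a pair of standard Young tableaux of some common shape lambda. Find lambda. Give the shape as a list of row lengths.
Row-insert each entry into an empty tableau.

After inserting 1: P = [[1]].
After inserting 2: P = [[1, 2]].
After inserting 6: P = [[1, 2, 6]].
After inserting 4: P = [[1, 2, 4], [6]].
After inserting 3: P = [[1, 2, 3], [4], [6]].
After inserting 5: P = [[1, 2, 3, 5], [4], [6]].

The final insertion tableau P = [[1, 2, 3, 5], [4], [6]] has shape [4, 1, 1].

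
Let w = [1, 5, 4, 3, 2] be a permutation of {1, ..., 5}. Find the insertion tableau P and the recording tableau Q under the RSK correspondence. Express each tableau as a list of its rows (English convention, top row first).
P = [[1, 2], [3], [4], [5]], Q = [[1, 2], [3], [4], [5]]

Insert each entry of the permutation into P by Schensted row insertion, recording in Q the position of each new cell.

Insert 1: appended to row 1. P = [[1]], Q = [[1]].
Insert 5: appended to row 1. P = [[1, 5]], Q = [[1, 2]].
Insert 4: 4 bumps 5 from row 1; 5 starts row 2. P = [[1, 4], [5]], Q = [[1, 2], [3]].
Insert 3: 3 bumps 4 from row 1; 4 bumps 5 from row 2; 5 starts row 3. P = [[1, 3], [4], [5]], Q = [[1, 2], [3], [4]].
Insert 2: 2 bumps 3 from row 1; 3 bumps 4 from row 2; 4 bumps 5 from row 3; 5 starts row 4. P = [[1, 2], [3], [4], [5]], Q = [[1, 2], [3], [4], [5]].

So P = [[1, 2], [3], [4], [5]], Q = [[1, 2], [3], [4], [5]].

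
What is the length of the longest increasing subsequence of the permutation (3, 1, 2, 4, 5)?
4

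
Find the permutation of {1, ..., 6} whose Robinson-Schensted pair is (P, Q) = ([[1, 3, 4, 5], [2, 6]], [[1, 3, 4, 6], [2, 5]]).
Reverse the RSK construction: for i from n down to 1, find the cell of Q containing i, remove the entry at that cell from P, and reverse-bump it up through P; the value ejected from row 1 is w(i).

Step i=6: Q has 6 at row 1, column 4; remove that cell from P, ejecting 5. So w(6) = 5. P is now [[1, 3, 4], [2, 6]].
Step i=5: Q has 5 at row 2, column 2; remove 6 from row 2 of P and reverse-bump: 6 enters row 1 and ejects 4. So w(5) = 4. P is now [[1, 3, 6], [2]].
Step i=4: Q has 4 at row 1, column 3; remove that cell from P, ejecting 6. So w(4) = 6. P is now [[1, 3], [2]].
Step i=3: Q has 3 at row 1, column 2; remove that cell from P, ejecting 3. So w(3) = 3. P is now [[1], [2]].
Step i=2: Q has 2 at row 2, column 1; remove 2 from row 2 of P and reverse-bump: 2 enters row 1 and ejects 1. So w(2) = 1. P is now [[2]].
Step i=1: Q has 1 at row 1, column 1; remove that cell from P, ejecting 2. So w(1) = 2. P is now [].

So w = 2 1 3 6 4 5.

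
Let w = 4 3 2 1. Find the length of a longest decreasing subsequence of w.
4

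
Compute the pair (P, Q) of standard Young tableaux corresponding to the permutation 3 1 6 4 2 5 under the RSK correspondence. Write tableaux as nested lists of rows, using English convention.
P = [[1, 2, 5], [3, 4], [6]], Q = [[1, 3, 6], [2, 4], [5]]

Insert each entry of the permutation into P by Schensted row insertion, recording in Q the position of each new cell.

After inserting 3: P = [[3]].
After inserting 1: P = [[1], [3]].
After inserting 6: P = [[1, 6], [3]].
After inserting 4: P = [[1, 4], [3, 6]].
After inserting 2: P = [[1, 2], [3, 4], [6]].
After inserting 5: P = [[1, 2, 5], [3, 4], [6]].

So P = [[1, 2, 5], [3, 4], [6]], Q = [[1, 3, 6], [2, 4], [5]].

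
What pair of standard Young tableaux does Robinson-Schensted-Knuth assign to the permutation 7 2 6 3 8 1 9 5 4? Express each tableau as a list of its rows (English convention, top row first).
P = [[1, 3, 4, 9], [2, 5], [6, 8], [7]], Q = [[1, 3, 5, 7], [2, 8], [4, 9], [6]]

Insert each entry of the permutation into P by Schensted row insertion, recording in Q the position of each new cell.

Insert 7: appended to row 1. P = [[7]].
Insert 2: 2 bumps 7 from row 1; 7 starts row 2. P = [[2], [7]].
Insert 6: appended to row 1. P = [[2, 6], [7]].
Insert 3: 3 bumps 6 from row 1; 6 bumps 7 from row 2; 7 starts row 3. P = [[2, 3], [6], [7]].
Insert 8: appended to row 1. P = [[2, 3, 8], [6], [7]].
Insert 1: 1 bumps 2 from row 1; 2 bumps 6 from row 2; 6 bumps 7 from row 3; 7 starts row 4. P = [[1, 3, 8], [2], [6], [7]].
Insert 9: appended to row 1. P = [[1, 3, 8, 9], [2], [6], [7]].
Insert 5: 5 bumps 8 from row 1; 8 appends to row 2. P = [[1, 3, 5, 9], [2, 8], [6], [7]].
Insert 4: 4 bumps 5 from row 1; 5 bumps 8 from row 2; 8 appends to row 3. P = [[1, 3, 4, 9], [2, 5], [6, 8], [7]].

So P = [[1, 3, 4, 9], [2, 5], [6, 8], [7]], Q = [[1, 3, 5, 7], [2, 8], [4, 9], [6]].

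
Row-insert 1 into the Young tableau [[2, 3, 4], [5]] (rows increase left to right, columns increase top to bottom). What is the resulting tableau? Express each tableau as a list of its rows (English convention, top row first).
In row 1, 1 replaces 2 (the leftmost entry greater than 1); 2 is bumped to row 2. In row 2, 2 replaces 5 (the leftmost entry greater than 2); 5 is bumped to row 3. 5 starts a new row 3. The new tableau is [[1, 3, 4], [2], [5]].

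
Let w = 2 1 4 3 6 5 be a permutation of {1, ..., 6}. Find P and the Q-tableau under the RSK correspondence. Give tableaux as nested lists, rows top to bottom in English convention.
P = [[1, 3, 5], [2, 4, 6]], Q = [[1, 3, 5], [2, 4, 6]]

Insert each entry of the permutation into P by Schensted row insertion, recording in Q the position of each new cell.

Insert 2: appended to row 1. P = [[2]].
Insert 1: 1 bumps 2 from row 1; 2 starts row 2. P = [[1], [2]].
Insert 4: appended to row 1. P = [[1, 4], [2]].
Insert 3: 3 bumps 4 from row 1; 4 appends to row 2. P = [[1, 3], [2, 4]].
Insert 6: appended to row 1. P = [[1, 3, 6], [2, 4]].
Insert 5: 5 bumps 6 from row 1; 6 appends to row 2. P = [[1, 3, 5], [2, 4, 6]].

So P = [[1, 3, 5], [2, 4, 6]], Q = [[1, 3, 5], [2, 4, 6]].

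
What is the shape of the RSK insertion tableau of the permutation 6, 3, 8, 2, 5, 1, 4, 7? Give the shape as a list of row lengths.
[3, 2, 2, 1]

Row-insert each entry into an empty tableau.

After inserting 6: P = [[6]].
After inserting 3: P = [[3], [6]].
After inserting 8: P = [[3, 8], [6]].
After inserting 2: P = [[2, 8], [3], [6]].
After inserting 5: P = [[2, 5], [3, 8], [6]].
After inserting 1: P = [[1, 5], [2, 8], [3], [6]].
After inserting 4: P = [[1, 4], [2, 5], [3, 8], [6]].
After inserting 7: P = [[1, 4, 7], [2, 5], [3, 8], [6]].

The final insertion tableau P = [[1, 4, 7], [2, 5], [3, 8], [6]] has shape [3, 2, 2, 1].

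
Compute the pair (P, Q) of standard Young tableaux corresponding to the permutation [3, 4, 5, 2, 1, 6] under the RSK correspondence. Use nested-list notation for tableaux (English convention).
P = [[1, 4, 5, 6], [2], [3]], Q = [[1, 2, 3, 6], [4], [5]]

Insert each entry of the permutation into P by Schensted row insertion, recording in Q the position of each new cell.

Insert 3: appended to row 1. P = [[3]], Q = [[1]].
Insert 4: appended to row 1. P = [[3, 4]], Q = [[1, 2]].
Insert 5: appended to row 1. P = [[3, 4, 5]], Q = [[1, 2, 3]].
Insert 2: 2 bumps 3 from row 1; 3 starts row 2. P = [[2, 4, 5], [3]], Q = [[1, 2, 3], [4]].
Insert 1: 1 bumps 2 from row 1; 2 bumps 3 from row 2; 3 starts row 3. P = [[1, 4, 5], [2], [3]], Q = [[1, 2, 3], [4], [5]].
Insert 6: appended to row 1. P = [[1, 4, 5, 6], [2], [3]], Q = [[1, 2, 3, 6], [4], [5]].

So P = [[1, 4, 5, 6], [2], [3]], Q = [[1, 2, 3, 6], [4], [5]].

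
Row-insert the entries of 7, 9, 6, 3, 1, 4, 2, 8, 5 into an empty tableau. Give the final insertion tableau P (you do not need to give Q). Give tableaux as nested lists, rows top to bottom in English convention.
Insert 7: appended to row 1. P = [[7]].
Insert 9: appended to row 1. P = [[7, 9]].
Insert 6: 6 bumps 7 from row 1; 7 starts row 2. P = [[6, 9], [7]].
Insert 3: 3 bumps 6 from row 1; 6 bumps 7 from row 2; 7 starts row 3. P = [[3, 9], [6], [7]].
Insert 1: 1 bumps 3 from row 1; 3 bumps 6 from row 2; 6 bumps 7 from row 3; 7 starts row 4. P = [[1, 9], [3], [6], [7]].
Insert 4: 4 bumps 9 from row 1; 9 appends to row 2. P = [[1, 4], [3, 9], [6], [7]].
Insert 2: 2 bumps 4 from row 1; 4 bumps 9 from row 2; 9 appends to row 3. P = [[1, 2], [3, 4], [6, 9], [7]].
Insert 8: appended to row 1. P = [[1, 2, 8], [3, 4], [6, 9], [7]].
Insert 5: 5 bumps 8 from row 1; 8 appends to row 2. P = [[1, 2, 5], [3, 4, 8], [6, 9], [7]].

So P = [[1, 2, 5], [3, 4, 8], [6, 9], [7]].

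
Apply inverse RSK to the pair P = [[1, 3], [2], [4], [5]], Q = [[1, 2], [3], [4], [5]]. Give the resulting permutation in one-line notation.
2 5 4 3 1

Reverse RSK: for i = n, n-1, ..., 1, locate i in Q, remove the corresponding corner cell from P, and reverse-bump its entry up through P; the value ejected from row 1 is w(i).

So w = 2 5 4 3 1.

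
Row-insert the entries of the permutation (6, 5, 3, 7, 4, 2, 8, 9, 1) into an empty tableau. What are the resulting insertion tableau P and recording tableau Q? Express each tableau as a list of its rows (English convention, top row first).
P = [[1, 4, 8, 9], [2, 7], [3], [5], [6]], Q = [[1, 4, 7, 8], [2, 5], [3], [6], [9]]

Insert each entry of the permutation into P by Schensted row insertion, recording in Q the position of each new cell.

After inserting 6: P = [[6]].
After inserting 5: P = [[5], [6]].
After inserting 3: P = [[3], [5], [6]].
After inserting 7: P = [[3, 7], [5], [6]].
After inserting 4: P = [[3, 4], [5, 7], [6]].
After inserting 2: P = [[2, 4], [3, 7], [5], [6]].
After inserting 8: P = [[2, 4, 8], [3, 7], [5], [6]].
After inserting 9: P = [[2, 4, 8, 9], [3, 7], [5], [6]].
After inserting 1: P = [[1, 4, 8, 9], [2, 7], [3], [5], [6]].

So P = [[1, 4, 8, 9], [2, 7], [3], [5], [6]], Q = [[1, 4, 7, 8], [2, 5], [3], [6], [9]].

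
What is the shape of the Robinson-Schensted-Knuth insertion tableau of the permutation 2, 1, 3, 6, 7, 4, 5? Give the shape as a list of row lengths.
[4, 3]

RSK row insertion gives P = [[1, 3, 4, 5], [2, 6, 7]], which has shape [4, 3].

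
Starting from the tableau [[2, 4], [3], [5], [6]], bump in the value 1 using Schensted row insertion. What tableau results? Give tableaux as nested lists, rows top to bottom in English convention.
In row 1, 1 replaces 2 (the leftmost entry greater than 1); 2 is bumped to row 2. In row 2, 2 replaces 3 (the leftmost entry greater than 2); 3 is bumped to row 3. In row 3, 3 replaces 5 (the leftmost entry greater than 3); 5 is bumped to row 4. In row 4, 5 replaces 6 (the leftmost entry greater than 5); 6 is bumped to row 5. 6 starts a new row 5. The new tableau is [[1, 4], [2], [3], [5], [6]].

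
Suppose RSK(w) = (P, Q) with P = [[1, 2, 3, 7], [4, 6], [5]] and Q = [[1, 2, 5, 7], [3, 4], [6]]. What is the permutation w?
Reverse RSK: for i = n, n-1, ..., 1, locate i in Q, remove the corresponding corner cell from P, and reverse-bump its entry up through P; the value ejected from row 1 is w(i).

So w = 5 6 1 2 4 3 7.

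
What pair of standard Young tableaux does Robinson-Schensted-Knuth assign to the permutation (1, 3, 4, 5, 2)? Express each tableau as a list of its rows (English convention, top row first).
Insert each entry of the permutation into P by Schensted row insertion, recording in Q the position of each new cell.

Insert 1: appended to row 1. P = [[1]].
Insert 3: appended to row 1. P = [[1, 3]].
Insert 4: appended to row 1. P = [[1, 3, 4]].
Insert 5: appended to row 1. P = [[1, 3, 4, 5]].
Insert 2: 2 bumps 3 from row 1; 3 starts row 2. P = [[1, 2, 4, 5], [3]].

So P = [[1, 2, 4, 5], [3]], Q = [[1, 2, 3, 4], [5]].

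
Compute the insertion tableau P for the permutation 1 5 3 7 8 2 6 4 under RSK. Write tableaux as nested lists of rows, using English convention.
Insert 1: appended to row 1. P = [[1]].
Insert 5: appended to row 1. P = [[1, 5]].
Insert 3: 3 bumps 5 from row 1; 5 starts row 2. P = [[1, 3], [5]].
Insert 7: appended to row 1. P = [[1, 3, 7], [5]].
Insert 8: appended to row 1. P = [[1, 3, 7, 8], [5]].
Insert 2: 2 bumps 3 from row 1; 3 bumps 5 from row 2; 5 starts row 3. P = [[1, 2, 7, 8], [3], [5]].
Insert 6: 6 bumps 7 from row 1; 7 appends to row 2. P = [[1, 2, 6, 8], [3, 7], [5]].
Insert 4: 4 bumps 6 from row 1; 6 bumps 7 from row 2; 7 appends to row 3. P = [[1, 2, 4, 8], [3, 6], [5, 7]].

So P = [[1, 2, 4, 8], [3, 6], [5, 7]].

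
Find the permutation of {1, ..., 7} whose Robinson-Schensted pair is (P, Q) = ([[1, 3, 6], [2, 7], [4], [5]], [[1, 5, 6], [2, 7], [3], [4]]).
5 4 2 1 3 7 6

Reverse the RSK construction: for i from n down to 1, find the cell of Q containing i, remove the entry at that cell from P, and reverse-bump it up through P; the value ejected from row 1 is w(i).

Step i=7: Q has 7 at row 2, column 2; remove 7 from row 2 of P and reverse-bump: 7 enters row 1 and ejects 6. So w(7) = 6. P is now [[1, 3, 7], [2], [4], [5]].
Step i=6: Q has 6 at row 1, column 3; remove that cell from P, ejecting 7. So w(6) = 7. P is now [[1, 3], [2], [4], [5]].
Step i=5: Q has 5 at row 1, column 2; remove that cell from P, ejecting 3. So w(5) = 3. P is now [[1], [2], [4], [5]].
Step i=4: Q has 4 at row 4, column 1; remove 5 from row 4 of P and reverse-bump: 5 enters row 3 and ejects 4; 4 enters row 2 and ejects 2; 2 enters row 1 and ejects 1. So w(4) = 1. P is now [[2], [4], [5]].
Step i=3: Q has 3 at row 3, column 1; remove 5 from row 3 of P and reverse-bump: 5 enters row 2 and ejects 4; 4 enters row 1 and ejects 2. So w(3) = 2. P is now [[4], [5]].
Step i=2: Q has 2 at row 2, column 1; remove 5 from row 2 of P and reverse-bump: 5 enters row 1 and ejects 4. So w(2) = 4. P is now [[5]].
Step i=1: Q has 1 at row 1, column 1; remove that cell from P, ejecting 5. So w(1) = 5. P is now [].

So w = 5 4 2 1 3 7 6.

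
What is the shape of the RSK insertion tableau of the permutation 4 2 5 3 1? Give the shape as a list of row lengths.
[2, 2, 1]

Row-insert each entry into an empty tableau.

After inserting 4: P = [[4]].
After inserting 2: P = [[2], [4]].
After inserting 5: P = [[2, 5], [4]].
After inserting 3: P = [[2, 3], [4, 5]].
After inserting 1: P = [[1, 3], [2, 5], [4]].

The final insertion tableau P = [[1, 3], [2, 5], [4]] has shape [2, 2, 1].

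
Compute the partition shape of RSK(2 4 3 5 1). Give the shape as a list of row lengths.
Row-insert each entry into an empty tableau.

After inserting 2: P = [[2]].
After inserting 4: P = [[2, 4]].
After inserting 3: P = [[2, 3], [4]].
After inserting 5: P = [[2, 3, 5], [4]].
After inserting 1: P = [[1, 3, 5], [2], [4]].

The final insertion tableau P = [[1, 3, 5], [2], [4]] has shape [3, 1, 1].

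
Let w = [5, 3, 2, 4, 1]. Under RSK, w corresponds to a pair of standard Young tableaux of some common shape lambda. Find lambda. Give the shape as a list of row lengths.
[2, 1, 1, 1]

Row-insert each entry into an empty tableau.

After inserting 5: P = [[5]].
After inserting 3: P = [[3], [5]].
After inserting 2: P = [[2], [3], [5]].
After inserting 4: P = [[2, 4], [3], [5]].
After inserting 1: P = [[1, 4], [2], [3], [5]].

The final insertion tableau P = [[1, 4], [2], [3], [5]] has shape [2, 1, 1, 1].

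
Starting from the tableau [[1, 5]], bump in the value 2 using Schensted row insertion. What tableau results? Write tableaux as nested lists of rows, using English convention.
[[1, 2], [5]]

In row 1, 2 replaces 5 (the leftmost entry greater than 2); 5 is bumped to row 2. 5 starts a new row 2. The new tableau is [[1, 2], [5]].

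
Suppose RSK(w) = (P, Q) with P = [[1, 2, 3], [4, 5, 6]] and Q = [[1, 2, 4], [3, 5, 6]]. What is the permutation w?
4 5 1 6 2 3

Reverse RSK: for i = n, n-1, ..., 1, locate i in Q, remove the corresponding corner cell from P, and reverse-bump its entry up through P; the value ejected from row 1 is w(i).

So w = 4 5 1 6 2 3.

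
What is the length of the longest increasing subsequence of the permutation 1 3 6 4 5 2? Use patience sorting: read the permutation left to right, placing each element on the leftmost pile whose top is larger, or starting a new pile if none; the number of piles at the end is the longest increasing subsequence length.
4

1: new pile. tops = [1]
3: new pile. tops = [1, 3]
6: new pile. tops = [1, 3, 6]
4: onto pile 3 (replacing 6). tops = [1, 3, 4]
5: new pile. tops = [1, 3, 4, 5]
2: onto pile 2 (replacing 3). tops = [1, 2, 4, 5]

4 piles, so the longest increasing subsequence has length 4.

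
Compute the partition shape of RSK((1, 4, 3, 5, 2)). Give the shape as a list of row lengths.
[3, 1, 1]

Row-insert each entry into an empty tableau.

After inserting 1: P = [[1]].
After inserting 4: P = [[1, 4]].
After inserting 3: P = [[1, 3], [4]].
After inserting 5: P = [[1, 3, 5], [4]].
After inserting 2: P = [[1, 2, 5], [3], [4]].

The final insertion tableau P = [[1, 2, 5], [3], [4]] has shape [3, 1, 1].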